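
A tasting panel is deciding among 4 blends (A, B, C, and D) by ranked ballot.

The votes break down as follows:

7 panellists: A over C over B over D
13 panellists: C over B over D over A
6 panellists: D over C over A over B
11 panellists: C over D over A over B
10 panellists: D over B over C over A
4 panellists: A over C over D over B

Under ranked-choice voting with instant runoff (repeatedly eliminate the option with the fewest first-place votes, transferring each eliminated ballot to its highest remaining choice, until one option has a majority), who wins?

C

Round 1: C 24, D 16, A 11, B 0. B has the fewest and is eliminated.
Round 2: C 24, D 16, A 11. A has the fewest and is eliminated.
Round 3: C 35, D 16. C has a majority.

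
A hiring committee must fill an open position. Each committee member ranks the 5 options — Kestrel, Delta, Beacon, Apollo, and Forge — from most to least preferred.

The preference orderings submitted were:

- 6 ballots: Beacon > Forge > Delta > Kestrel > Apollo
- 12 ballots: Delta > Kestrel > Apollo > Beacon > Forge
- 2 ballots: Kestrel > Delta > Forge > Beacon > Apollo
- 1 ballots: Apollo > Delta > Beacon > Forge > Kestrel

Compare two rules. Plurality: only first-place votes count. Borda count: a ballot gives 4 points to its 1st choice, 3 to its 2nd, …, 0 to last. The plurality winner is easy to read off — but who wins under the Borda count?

Plurality first-place counts: Kestrel 2, Delta 12, Beacon 6, Apollo 1, Forge 0 → Delta.
Borda totals: Kestrel 50, Delta 69, Beacon 40, Apollo 28, Forge 23 → Delta.

Delta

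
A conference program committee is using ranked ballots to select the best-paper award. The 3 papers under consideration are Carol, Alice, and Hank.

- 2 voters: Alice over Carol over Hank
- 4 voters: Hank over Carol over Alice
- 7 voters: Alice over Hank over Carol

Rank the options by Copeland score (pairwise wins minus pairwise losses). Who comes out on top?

Pairwise results:
  Carol vs Alice: Alice wins 9–4.
  Carol vs Hank: Hank wins 11–2.
  Alice vs Hank: Alice wins 9–4.
Copeland scores (wins − losses):
  Carol: 0 − 2 = -2
  Alice: 2 − 0 = 2
  Hank: 1 − 1 = 0
Alice has the best Copeland score.

Alice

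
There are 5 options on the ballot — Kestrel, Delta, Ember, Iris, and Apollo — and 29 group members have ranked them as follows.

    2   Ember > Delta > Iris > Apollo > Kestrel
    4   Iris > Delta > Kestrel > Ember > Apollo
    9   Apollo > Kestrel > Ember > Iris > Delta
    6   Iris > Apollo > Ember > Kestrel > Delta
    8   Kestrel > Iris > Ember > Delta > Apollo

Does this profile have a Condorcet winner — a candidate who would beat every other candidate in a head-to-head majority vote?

Head-to-head results (29 voters total):
Kestrel vs Delta: Kestrel wins 23–6.
Kestrel vs Ember: Kestrel wins 21–8.
Kestrel vs Iris: Kestrel wins 17–12.
Kestrel vs Apollo: Apollo wins 17–12.
Delta vs Ember: Ember wins 25–4.
Delta vs Iris: Iris wins 27–2.
Delta vs Apollo: Apollo wins 15–14.
Ember vs Iris: Iris wins 18–11.
Ember vs Apollo: Apollo wins 15–14.
Iris vs Apollo: Iris wins 20–9.
No candidate beats all others: Kestrel beats Iris beats Apollo beats Kestrel, a majority cycle.

No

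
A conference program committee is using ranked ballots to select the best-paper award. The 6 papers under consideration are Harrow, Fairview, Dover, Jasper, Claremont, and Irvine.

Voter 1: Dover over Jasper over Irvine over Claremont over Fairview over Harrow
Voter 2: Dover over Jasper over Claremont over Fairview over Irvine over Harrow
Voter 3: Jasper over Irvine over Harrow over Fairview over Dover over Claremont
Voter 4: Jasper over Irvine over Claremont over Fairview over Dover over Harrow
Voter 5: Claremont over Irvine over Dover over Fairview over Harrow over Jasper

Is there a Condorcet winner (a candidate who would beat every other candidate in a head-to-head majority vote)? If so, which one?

There is no Condorcet winner

Head-to-head results (5 voters total):
Harrow vs Fairview: Fairview wins 4–1.
Harrow vs Dover: Dover wins 4–1.
Harrow vs Jasper: Jasper wins 4–1.
Harrow vs Claremont: Claremont wins 4–1.
Harrow vs Irvine: Irvine wins 5–0.
Fairview vs Dover: Dover wins 3–2.
Fairview vs Jasper: Jasper wins 4–1.
Fairview vs Claremont: Claremont wins 4–1.
Fairview vs Irvine: Irvine wins 4–1.
Dover vs Jasper: Dover wins 3–2.
Dover vs Claremont: Dover wins 3–2.
Dover vs Irvine: Irvine wins 3–2.
Jasper vs Claremont: Jasper wins 4–1.
Jasper vs Irvine: Jasper wins 4–1.
Claremont vs Irvine: Irvine wins 3–2.
No candidate beats all others: Dover beats Jasper beats Irvine beats Dover, a majority cycle.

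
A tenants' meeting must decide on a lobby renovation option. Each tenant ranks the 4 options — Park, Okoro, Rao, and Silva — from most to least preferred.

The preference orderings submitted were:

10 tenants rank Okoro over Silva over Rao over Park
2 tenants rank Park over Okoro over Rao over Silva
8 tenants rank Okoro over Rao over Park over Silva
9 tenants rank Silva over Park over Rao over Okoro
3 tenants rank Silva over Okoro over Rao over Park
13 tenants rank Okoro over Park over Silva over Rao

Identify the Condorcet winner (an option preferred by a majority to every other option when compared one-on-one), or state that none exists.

Head-to-head results (45 voters total):
Park vs Okoro: Okoro wins 34–11.
Park vs Rao: Park wins 24–21.
Park vs Silva: Park wins 23–22.
Okoro vs Rao: Okoro wins 36–9.
Okoro vs Silva: Okoro wins 33–12.
Rao vs Silva: Silva wins 35–10.
Okoro beats each rival — Park (34–11), Rao (36–9), Silva (33–12) — so Okoro is the Condorcet winner.

Okoro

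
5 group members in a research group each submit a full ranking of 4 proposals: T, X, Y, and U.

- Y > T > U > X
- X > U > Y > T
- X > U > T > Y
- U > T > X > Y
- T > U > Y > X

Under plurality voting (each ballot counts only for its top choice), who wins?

First-place vote totals:
  T: 1
  X: 2
  Y: 1
  U: 1
X has the most first-place votes.

X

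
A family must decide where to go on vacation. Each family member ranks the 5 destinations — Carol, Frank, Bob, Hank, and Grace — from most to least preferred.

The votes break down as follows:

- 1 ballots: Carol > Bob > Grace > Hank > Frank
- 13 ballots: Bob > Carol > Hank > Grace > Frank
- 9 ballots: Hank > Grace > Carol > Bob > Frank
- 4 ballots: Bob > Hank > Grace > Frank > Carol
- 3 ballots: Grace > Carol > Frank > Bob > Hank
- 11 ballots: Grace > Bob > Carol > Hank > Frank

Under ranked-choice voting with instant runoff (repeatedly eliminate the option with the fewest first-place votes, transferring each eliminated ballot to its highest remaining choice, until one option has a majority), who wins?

Round 1: Bob 17, Grace 14, Hank 9, Carol 1, Frank 0. Frank has the fewest and is eliminated.
Round 2: Bob 17, Grace 14, Hank 9, Carol 1. Carol has the fewest and is eliminated.
Round 3: Bob 18, Grace 14, Hank 9. Hank has the fewest and is eliminated.
Round 4: Grace 23, Bob 18. Grace has a majority.

Grace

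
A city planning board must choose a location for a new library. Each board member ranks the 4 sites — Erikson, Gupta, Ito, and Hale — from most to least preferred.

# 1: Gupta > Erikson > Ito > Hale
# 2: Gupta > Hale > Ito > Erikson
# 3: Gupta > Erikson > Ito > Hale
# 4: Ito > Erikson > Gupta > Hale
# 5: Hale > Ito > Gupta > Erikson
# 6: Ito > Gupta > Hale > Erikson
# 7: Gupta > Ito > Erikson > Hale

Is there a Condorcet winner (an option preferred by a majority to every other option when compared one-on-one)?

Yes

Head-to-head results (7 voters total):
Erikson vs Gupta: Gupta wins 6–1.
Erikson vs Ito: Ito wins 5–2.
Erikson vs Hale: Erikson wins 4–3.
Gupta vs Ito: Gupta wins 4–3.
Gupta vs Hale: Gupta wins 6–1.
Ito vs Hale: Ito wins 5–2.
Gupta beats each rival — Erikson (6–1), Ito (4–3), Hale (6–1) — so Gupta is the Condorcet winner.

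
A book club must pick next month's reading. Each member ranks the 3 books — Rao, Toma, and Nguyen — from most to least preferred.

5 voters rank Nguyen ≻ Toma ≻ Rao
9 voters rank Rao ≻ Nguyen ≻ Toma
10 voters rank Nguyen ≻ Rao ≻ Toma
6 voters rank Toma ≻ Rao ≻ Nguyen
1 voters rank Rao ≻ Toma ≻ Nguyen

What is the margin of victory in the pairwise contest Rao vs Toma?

9

Ballots ranking Rao above Toma: 9+10+1 = 20.
Ballots ranking Toma above Rao: 5+6 = 11.
Rao wins 20–11, a margin of 9.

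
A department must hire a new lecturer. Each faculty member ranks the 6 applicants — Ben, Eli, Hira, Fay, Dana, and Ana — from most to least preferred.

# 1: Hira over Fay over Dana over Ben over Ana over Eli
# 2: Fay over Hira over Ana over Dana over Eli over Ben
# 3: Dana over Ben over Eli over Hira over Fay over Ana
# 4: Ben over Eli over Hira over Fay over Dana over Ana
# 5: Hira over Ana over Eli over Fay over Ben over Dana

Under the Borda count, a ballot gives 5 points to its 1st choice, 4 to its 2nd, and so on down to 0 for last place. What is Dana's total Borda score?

11

Borda scores:
  Ben: 2 + 0 + 4 + 5 + 1 = 12
  Eli: 0 + 1 + 3 + 4 + 3 = 11
  Hira: 5 + 4 + 2 + 3 + 5 = 19
  Fay: 4 + 5 + 1 + 2 + 2 = 14
  Dana: 3 + 2 + 5 + 1 + 0 = 11
  Ana: 1 + 3 + 0 + 0 + 4 = 8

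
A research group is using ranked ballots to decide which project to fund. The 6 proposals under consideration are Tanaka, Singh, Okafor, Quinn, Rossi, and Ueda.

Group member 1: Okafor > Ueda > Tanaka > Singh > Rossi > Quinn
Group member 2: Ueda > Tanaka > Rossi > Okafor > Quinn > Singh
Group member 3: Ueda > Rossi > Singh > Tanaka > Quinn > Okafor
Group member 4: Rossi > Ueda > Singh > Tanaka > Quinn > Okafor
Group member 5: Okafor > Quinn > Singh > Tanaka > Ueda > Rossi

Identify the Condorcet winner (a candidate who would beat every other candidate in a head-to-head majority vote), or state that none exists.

Ueda

Head-to-head results (5 voters total):
Tanaka vs Singh: Singh wins 3–2.
Tanaka vs Okafor: Tanaka wins 3–2.
Tanaka vs Quinn: Tanaka wins 4–1.
Tanaka vs Rossi: Tanaka wins 3–2.
Tanaka vs Ueda: Ueda wins 4–1.
Singh vs Okafor: Okafor wins 3–2.
Singh vs Quinn: Singh wins 3–2.
Singh vs Rossi: Rossi wins 3–2.
Singh vs Ueda: Ueda wins 4–1.
Okafor vs Quinn: Okafor wins 3–2.
Okafor vs Rossi: Rossi wins 3–2.
Okafor vs Ueda: Ueda wins 3–2.
Quinn vs Rossi: Rossi wins 4–1.
Quinn vs Ueda: Ueda wins 4–1.
Rossi vs Ueda: Ueda wins 4–1.
Ueda beats each rival — Tanaka (4–1), Singh (4–1), Okafor (3–2), Quinn (4–1), Rossi (4–1) — so Ueda is the Condorcet winner.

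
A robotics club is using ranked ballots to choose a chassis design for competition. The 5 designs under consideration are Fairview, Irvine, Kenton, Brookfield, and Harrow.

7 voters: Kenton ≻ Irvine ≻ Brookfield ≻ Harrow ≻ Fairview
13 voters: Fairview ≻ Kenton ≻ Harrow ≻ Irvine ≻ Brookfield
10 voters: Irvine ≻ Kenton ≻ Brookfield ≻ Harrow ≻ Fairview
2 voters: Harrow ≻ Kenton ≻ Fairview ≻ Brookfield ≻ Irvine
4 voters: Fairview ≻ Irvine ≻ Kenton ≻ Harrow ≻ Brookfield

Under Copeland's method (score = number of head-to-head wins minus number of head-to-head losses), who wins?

Kenton

Pairwise results:
  Fairview vs Irvine: Fairview wins 19–17.
  Fairview vs Kenton: Kenton wins 19–17.
  Fairview vs Brookfield: Fairview wins 19–17.
  Fairview vs Harrow: Harrow wins 19–17.
  Irvine vs Kenton: Kenton wins 22–14.
  Irvine vs Brookfield: Irvine wins 34–2.
  Irvine vs Harrow: Irvine wins 21–15.
  Kenton vs Brookfield: Kenton wins 36–0.
  Kenton vs Harrow: Kenton wins 34–2.
  Brookfield vs Harrow: Harrow wins 19–17.
Copeland scores (wins − losses):
  Fairview: 2 − 2 = 0
  Irvine: 2 − 2 = 0
  Kenton: 4 − 0 = 4
  Brookfield: 0 − 4 = -4
  Harrow: 2 − 2 = 0
Kenton has the best Copeland score.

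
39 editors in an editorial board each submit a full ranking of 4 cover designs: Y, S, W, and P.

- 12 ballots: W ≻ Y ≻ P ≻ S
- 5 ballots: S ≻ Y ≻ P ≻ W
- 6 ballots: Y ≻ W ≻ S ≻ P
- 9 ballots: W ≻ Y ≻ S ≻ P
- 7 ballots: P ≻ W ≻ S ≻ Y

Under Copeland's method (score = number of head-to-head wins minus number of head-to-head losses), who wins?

W

Pairwise results:
  Y vs S: Y wins 27–12.
  Y vs W: W wins 28–11.
  Y vs P: Y wins 32–7.
  S vs W: W wins 34–5.
  S vs P: S wins 20–19.
  W vs P: W wins 27–12.
Copeland scores (wins − losses):
  Y: 2 − 1 = 1
  S: 1 − 2 = -1
  W: 3 − 0 = 3
  P: 0 − 3 = -3
W has the best Copeland score.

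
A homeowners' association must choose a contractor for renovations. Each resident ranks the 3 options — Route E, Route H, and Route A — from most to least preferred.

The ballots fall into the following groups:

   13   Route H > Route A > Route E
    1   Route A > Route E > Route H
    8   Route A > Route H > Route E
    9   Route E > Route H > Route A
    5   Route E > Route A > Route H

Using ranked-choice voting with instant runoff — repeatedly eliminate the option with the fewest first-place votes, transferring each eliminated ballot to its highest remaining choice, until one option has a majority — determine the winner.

Round 1: Route E 14, Route H 13, Route A 9. Route A has the fewest and is eliminated.
Round 2: Route H 21, Route E 15. Route H has a majority.

Route H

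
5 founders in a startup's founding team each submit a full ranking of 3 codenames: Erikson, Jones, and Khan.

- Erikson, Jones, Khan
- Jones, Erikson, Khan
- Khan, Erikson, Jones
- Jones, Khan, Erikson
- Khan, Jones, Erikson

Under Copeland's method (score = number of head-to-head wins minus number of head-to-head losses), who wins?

Pairwise results:
  Erikson vs Jones: Jones wins 3–2.
  Erikson vs Khan: Khan wins 3–2.
  Jones vs Khan: Jones wins 3–2.
Copeland scores (wins − losses):
  Erikson: 0 − 2 = -2
  Jones: 2 − 0 = 2
  Khan: 1 − 1 = 0
Jones has the best Copeland score.

Jones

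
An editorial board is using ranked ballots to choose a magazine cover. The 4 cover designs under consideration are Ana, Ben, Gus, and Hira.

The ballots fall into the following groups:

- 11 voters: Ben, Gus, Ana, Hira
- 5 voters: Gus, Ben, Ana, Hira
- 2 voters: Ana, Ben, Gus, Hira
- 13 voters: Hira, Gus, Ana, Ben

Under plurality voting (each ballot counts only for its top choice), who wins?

First-place vote totals:
  Ana: 2
  Ben: 11
  Gus: 5
  Hira: 13
Hira has the most first-place votes.

Hira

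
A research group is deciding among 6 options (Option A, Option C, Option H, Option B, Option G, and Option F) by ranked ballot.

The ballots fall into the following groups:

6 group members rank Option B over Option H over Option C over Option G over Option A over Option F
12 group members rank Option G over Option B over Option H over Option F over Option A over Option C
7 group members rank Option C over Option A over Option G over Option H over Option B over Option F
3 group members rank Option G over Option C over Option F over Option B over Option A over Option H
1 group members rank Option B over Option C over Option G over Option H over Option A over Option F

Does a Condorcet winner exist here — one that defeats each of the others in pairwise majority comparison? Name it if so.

Head-to-head results (29 voters total):
Option A vs Option C: Option C wins 17–12.
Option A vs Option H: Option H wins 19–10.
Option A vs Option B: Option B wins 22–7.
Option A vs Option G: Option G wins 22–7.
Option A vs Option F: Option F wins 15–14.
Option C vs Option H: Option H wins 18–11.
Option C vs Option B: Option B wins 19–10.
Option C vs Option G: Option G wins 15–14.
Option C vs Option F: Option C wins 17–12.
Option H vs Option B: Option B wins 22–7.
Option H vs Option G: Option G wins 23–6.
Option H vs Option F: Option H wins 26–3.
Option B vs Option G: Option G wins 22–7.
Option B vs Option F: Option B wins 26–3.
Option G vs Option F: Option G wins 29–0.
Option G beats each rival — Option A (22–7), Option C (15–14), Option H (23–6), Option B (22–7), Option F (29–0) — so Option G is the Condorcet winner.

Option G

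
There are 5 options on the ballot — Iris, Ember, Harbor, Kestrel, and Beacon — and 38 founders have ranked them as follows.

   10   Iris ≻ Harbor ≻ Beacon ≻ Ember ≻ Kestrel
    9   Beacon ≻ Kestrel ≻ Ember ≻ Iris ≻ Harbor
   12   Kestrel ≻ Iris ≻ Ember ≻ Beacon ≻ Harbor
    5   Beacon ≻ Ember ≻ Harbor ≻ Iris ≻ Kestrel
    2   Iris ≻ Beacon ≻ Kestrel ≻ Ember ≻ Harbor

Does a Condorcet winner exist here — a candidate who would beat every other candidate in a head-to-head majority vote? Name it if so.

No Condorcet winner

Head-to-head results (38 voters total):
Iris vs Ember: Iris wins 24–14.
Iris vs Harbor: Iris wins 33–5.
Iris vs Kestrel: Kestrel wins 21–17.
Iris vs Beacon: Iris wins 24–14.
Ember vs Harbor: Ember wins 28–10.
Ember vs Kestrel: Kestrel wins 23–15.
Ember vs Beacon: Beacon wins 26–12.
Harbor vs Kestrel: Kestrel wins 23–15.
Harbor vs Beacon: Beacon wins 28–10.
Kestrel vs Beacon: Beacon wins 26–12.
No candidate beats all others: Iris beats Beacon beats Kestrel beats Iris, a majority cycle.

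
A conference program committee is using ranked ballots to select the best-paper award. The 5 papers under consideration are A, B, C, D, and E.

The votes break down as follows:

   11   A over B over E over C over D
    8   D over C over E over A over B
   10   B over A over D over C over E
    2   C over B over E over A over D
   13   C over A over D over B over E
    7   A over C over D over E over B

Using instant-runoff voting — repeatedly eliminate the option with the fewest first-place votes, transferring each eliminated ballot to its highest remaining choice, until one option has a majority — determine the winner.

A

Round 1: A 18, C 15, B 10, D 8, E 0. E has the fewest and is eliminated.
Round 2: A 18, C 15, B 10, D 8. D has the fewest and is eliminated.
Round 3: C 23, A 18, B 10. B has the fewest and is eliminated.
Round 4: A 28, C 23. A has a majority.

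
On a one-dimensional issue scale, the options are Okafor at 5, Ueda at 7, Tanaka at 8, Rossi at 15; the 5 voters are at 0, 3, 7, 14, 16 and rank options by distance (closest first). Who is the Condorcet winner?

With single-peaked preferences on a line, the Condorcet winner is the candidate closest to the median voter.
The median voter (position 7) is closest to Ueda at 7.
Check: Ueda vs Tanaka — voters closer to Ueda: 3 of 5.

Ueda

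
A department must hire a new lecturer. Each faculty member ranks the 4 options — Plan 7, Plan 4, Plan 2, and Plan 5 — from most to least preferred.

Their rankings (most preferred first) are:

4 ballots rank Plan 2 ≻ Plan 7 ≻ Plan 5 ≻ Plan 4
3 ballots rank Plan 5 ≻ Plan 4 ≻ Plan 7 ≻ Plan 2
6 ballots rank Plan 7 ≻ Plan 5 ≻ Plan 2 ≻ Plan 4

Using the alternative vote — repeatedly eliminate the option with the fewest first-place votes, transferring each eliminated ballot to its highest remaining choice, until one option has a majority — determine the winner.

Plan 7

Round 1: Plan 7 6, Plan 2 4, Plan 5 3, Plan 4 0. Plan 4 has the fewest and is eliminated.
Round 2: Plan 7 6, Plan 2 4, Plan 5 3. Plan 5 has the fewest and is eliminated.
Round 3: Plan 7 9, Plan 2 4. Plan 7 has a majority.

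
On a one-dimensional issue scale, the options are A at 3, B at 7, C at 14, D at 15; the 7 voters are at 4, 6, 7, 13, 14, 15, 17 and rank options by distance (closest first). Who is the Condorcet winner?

C

With single-peaked preferences on a line, the Condorcet winner is the candidate closest to the median voter.
The median voter (position 13) is closest to C at 14.
Check: C vs A — voters closer to C: 4 of 7.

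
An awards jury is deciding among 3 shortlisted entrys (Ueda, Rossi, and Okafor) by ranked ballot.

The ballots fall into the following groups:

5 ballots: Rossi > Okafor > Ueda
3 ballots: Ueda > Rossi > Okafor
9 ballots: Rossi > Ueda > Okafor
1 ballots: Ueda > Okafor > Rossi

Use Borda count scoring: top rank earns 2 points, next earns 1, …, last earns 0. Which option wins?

Borda scores:
  Ueda: 5·0 + 3·2 + 9·1 + 2 = 17
  Rossi: 5·2 + 3·1 + 9·2 + 0 = 31
  Okafor: 5·1 + 3·0 + 9·0 + 1 = 6
Rossi has the highest total.

Rossi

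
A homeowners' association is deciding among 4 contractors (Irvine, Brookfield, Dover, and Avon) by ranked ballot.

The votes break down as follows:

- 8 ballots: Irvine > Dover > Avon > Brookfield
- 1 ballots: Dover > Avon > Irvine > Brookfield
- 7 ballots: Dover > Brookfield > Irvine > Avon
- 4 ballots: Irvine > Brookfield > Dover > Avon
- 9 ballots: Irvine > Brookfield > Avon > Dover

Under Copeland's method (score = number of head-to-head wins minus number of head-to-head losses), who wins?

Irvine

Pairwise results:
  Irvine vs Brookfield: Irvine wins 22–7.
  Irvine vs Dover: Irvine wins 21–8.
  Irvine vs Avon: Irvine wins 28–1.
  Brookfield vs Dover: Dover wins 16–13.
  Brookfield vs Avon: Brookfield wins 20–9.
  Dover vs Avon: Dover wins 20–9.
Copeland scores (wins − losses):
  Irvine: 3 − 0 = 3
  Brookfield: 1 − 2 = -1
  Dover: 2 − 1 = 1
  Avon: 0 − 3 = -3
Irvine has the best Copeland score.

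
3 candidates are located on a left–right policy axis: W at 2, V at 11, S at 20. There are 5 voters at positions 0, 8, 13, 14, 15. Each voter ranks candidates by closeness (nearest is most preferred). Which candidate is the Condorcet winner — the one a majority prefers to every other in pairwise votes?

V

With single-peaked preferences on a line, the Condorcet winner is the candidate closest to the median voter.
The median voter (position 13) is closest to V at 11.
Check: V vs W — voters closer to V: 4 of 5.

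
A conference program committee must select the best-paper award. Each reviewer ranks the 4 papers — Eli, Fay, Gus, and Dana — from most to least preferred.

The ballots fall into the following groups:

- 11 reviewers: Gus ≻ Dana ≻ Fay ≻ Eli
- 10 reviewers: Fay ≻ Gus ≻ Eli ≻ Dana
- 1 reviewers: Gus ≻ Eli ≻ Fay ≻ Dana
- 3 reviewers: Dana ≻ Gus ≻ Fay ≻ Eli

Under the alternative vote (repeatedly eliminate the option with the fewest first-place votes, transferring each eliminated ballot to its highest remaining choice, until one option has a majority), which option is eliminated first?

Eli

Round 1: Gus 12, Fay 10, Dana 3, Eli 0. Eli has the fewest and is eliminated.
Round 2: Gus 12, Fay 10, Dana 3. Dana has the fewest and is eliminated.
Round 3: Gus 15, Fay 10. Gus has a majority.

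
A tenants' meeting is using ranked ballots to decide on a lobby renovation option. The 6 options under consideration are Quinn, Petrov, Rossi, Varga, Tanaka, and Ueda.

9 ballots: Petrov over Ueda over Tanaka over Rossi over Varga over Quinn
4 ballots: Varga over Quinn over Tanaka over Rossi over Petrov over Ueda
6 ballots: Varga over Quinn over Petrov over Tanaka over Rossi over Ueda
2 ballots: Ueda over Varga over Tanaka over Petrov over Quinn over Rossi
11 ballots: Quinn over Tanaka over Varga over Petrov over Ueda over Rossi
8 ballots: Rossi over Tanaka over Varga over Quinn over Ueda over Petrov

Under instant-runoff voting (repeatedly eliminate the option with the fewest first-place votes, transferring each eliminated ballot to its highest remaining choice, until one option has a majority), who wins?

Varga

Round 1: Quinn 11, Varga 10, Petrov 9, Rossi 8, Ueda 2, Tanaka 0. Tanaka has the fewest and is eliminated.
Round 2: Quinn 11, Varga 10, Petrov 9, Rossi 8, Ueda 2. Ueda has the fewest and is eliminated.
Round 3: Varga 12, Quinn 11, Petrov 9, Rossi 8. Rossi has the fewest and is eliminated.
Round 4: Varga 20, Quinn 11, Petrov 9. Petrov has the fewest and is eliminated.
Round 5: Varga 29, Quinn 11. Varga has a majority.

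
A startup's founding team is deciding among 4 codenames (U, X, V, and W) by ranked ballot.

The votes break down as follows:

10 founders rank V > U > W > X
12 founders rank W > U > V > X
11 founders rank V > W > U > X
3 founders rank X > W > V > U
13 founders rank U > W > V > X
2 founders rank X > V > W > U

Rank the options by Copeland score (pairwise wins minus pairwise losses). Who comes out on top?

W

Pairwise results:
  U vs X: U wins 46–5.
  U vs V: V wins 26–25.
  U vs W: W wins 28–23.
  X vs V: V wins 46–5.
  X vs W: W wins 46–5.
  V vs W: W wins 28–23.
Copeland scores (wins − losses):
  U: 1 − 2 = -1
  X: 0 − 3 = -3
  V: 2 − 1 = 1
  W: 3 − 0 = 3
W has the best Copeland score.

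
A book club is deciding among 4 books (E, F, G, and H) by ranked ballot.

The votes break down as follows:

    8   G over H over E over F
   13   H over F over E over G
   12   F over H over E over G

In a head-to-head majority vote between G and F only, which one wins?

Ballots ranking G above F: 8.
Ballots ranking F above G: 13+12 = 25.
F wins the head-to-head, 25–8.

F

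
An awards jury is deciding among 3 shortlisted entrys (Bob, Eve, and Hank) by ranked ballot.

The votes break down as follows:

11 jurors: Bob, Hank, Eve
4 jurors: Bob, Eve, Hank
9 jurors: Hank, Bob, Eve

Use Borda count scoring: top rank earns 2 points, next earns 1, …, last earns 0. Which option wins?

Borda scores:
  Bob: 11·2 + 4·2 + 9·1 = 39
  Eve: 11·0 + 4·1 + 9·0 = 4
  Hank: 11·1 + 4·0 + 9·2 = 29
Bob has the highest total.

Bob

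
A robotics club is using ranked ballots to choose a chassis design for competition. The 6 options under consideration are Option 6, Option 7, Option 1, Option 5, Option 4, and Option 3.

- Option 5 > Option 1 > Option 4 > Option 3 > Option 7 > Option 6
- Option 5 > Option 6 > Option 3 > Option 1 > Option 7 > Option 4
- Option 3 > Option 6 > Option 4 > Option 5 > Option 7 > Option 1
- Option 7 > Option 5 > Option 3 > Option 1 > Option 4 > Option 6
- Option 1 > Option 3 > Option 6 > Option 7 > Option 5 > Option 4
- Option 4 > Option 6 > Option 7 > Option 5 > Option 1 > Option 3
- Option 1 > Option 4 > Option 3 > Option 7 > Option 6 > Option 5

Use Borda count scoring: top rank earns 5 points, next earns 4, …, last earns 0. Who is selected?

Option 3

Borda scores:
  Option 6: 0 + 4 + 4 + 0 + 3 + 4 + 1 = 16
  Option 7: 1 + 1 + 1 + 5 + 2 + 3 + 2 = 15
  Option 1: 4 + 2 + 0 + 2 + 5 + 1 + 5 = 19
  Option 5: 5 + 5 + 2 + 4 + 1 + 2 + 0 = 19
  Option 4: 3 + 0 + 3 + 1 + 0 + 5 + 4 = 16
  Option 3: 2 + 3 + 5 + 3 + 4 + 0 + 3 = 20
Option 3 has the highest total.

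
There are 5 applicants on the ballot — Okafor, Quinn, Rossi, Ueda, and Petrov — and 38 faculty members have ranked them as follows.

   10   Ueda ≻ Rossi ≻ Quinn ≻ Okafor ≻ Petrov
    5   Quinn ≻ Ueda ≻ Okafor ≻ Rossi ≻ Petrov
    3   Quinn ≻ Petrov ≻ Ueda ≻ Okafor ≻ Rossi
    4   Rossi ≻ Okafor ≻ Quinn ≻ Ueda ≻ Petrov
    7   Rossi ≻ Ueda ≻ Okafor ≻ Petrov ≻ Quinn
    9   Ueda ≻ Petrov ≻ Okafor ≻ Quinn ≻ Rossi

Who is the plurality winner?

Ueda

First-place vote totals:
  Okafor: 0
  Quinn: 8
  Rossi: 11
  Ueda: 19
  Petrov: 0
Ueda has the most first-place votes.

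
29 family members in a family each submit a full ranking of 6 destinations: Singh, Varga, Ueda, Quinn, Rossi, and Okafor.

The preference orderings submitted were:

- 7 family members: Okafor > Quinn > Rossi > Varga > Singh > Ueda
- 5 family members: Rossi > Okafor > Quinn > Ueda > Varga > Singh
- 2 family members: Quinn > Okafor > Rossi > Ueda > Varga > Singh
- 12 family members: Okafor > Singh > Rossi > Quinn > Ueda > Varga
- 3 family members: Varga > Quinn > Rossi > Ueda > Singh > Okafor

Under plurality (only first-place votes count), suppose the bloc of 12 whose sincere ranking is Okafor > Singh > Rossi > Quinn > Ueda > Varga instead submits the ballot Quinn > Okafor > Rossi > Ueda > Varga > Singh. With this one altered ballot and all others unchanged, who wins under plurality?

Quinn

First-place totals with the altered ballot: Singh 0, Varga 3, Ueda 0, Quinn 14, Rossi 5, Okafor 7.
The switch changes the winner from Okafor to Quinn.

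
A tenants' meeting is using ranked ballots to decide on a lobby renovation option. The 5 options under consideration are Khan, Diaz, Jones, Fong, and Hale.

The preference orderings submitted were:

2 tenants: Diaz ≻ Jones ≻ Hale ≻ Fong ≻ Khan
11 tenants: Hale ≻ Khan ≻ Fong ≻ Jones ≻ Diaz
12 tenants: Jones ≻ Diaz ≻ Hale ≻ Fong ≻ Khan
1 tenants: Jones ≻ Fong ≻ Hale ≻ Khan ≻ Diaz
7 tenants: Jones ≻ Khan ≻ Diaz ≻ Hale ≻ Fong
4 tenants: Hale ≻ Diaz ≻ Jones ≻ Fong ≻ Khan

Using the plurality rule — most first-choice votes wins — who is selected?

First-place vote totals:
  Khan: 0
  Diaz: 2
  Jones: 20
  Fong: 0
  Hale: 15
Jones has the most first-place votes.

Jones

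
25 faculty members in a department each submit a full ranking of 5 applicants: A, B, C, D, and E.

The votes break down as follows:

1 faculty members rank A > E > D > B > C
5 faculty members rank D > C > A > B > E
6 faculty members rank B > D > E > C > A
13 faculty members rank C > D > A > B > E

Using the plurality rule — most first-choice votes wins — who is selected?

C

First-place vote totals:
  A: 1
  B: 6
  C: 13
  D: 5
  E: 0
C has the most first-place votes.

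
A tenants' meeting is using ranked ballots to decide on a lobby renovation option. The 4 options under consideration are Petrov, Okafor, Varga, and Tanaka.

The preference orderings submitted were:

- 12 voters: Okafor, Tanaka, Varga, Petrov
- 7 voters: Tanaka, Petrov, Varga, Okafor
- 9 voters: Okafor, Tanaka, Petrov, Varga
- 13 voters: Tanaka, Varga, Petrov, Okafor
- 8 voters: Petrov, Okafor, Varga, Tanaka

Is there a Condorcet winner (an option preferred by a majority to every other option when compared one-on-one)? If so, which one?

Head-to-head results (49 voters total):
Petrov vs Okafor: Petrov wins 28–21.
Petrov vs Varga: Varga wins 25–24.
Petrov vs Tanaka: Tanaka wins 41–8.
Okafor vs Varga: Okafor wins 29–20.
Okafor vs Tanaka: Okafor wins 29–20.
Varga vs Tanaka: Tanaka wins 41–8.
No candidate beats all others: Petrov beats Okafor beats Varga beats Petrov, a majority cycle.

There is no Condorcet winner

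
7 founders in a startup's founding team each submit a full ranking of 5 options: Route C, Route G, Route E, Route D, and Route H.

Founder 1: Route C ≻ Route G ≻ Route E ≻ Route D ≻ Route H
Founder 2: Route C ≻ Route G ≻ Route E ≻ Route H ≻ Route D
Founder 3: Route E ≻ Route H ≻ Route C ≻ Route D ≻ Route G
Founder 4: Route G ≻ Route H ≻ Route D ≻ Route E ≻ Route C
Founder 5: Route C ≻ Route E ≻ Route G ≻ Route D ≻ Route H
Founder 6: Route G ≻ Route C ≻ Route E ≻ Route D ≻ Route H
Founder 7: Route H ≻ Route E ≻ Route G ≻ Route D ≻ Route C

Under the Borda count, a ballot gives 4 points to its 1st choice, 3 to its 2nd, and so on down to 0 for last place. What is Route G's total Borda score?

Borda scores:
  Route C: 4 + 4 + 2 + 0 + 4 + 3 + 0 = 17
  Route G: 3 + 3 + 0 + 4 + 2 + 4 + 2 = 18
  Route E: 2 + 2 + 4 + 1 + 3 + 2 + 3 = 17
  Route D: 1 + 0 + 1 + 2 + 1 + 1 + 1 = 7
  Route H: 0 + 1 + 3 + 3 + 0 + 0 + 4 = 11

18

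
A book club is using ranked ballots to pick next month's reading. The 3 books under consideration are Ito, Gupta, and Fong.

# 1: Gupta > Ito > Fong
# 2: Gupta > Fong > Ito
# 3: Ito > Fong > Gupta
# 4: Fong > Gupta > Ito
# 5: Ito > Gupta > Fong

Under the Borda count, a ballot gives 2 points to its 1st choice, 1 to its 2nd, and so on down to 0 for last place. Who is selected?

Borda scores:
  Ito: 1 + 0 + 2 + 0 + 2 = 5
  Gupta: 2 + 2 + 0 + 1 + 1 = 6
  Fong: 0 + 1 + 1 + 2 + 0 = 4
Gupta has the highest total.

Gupta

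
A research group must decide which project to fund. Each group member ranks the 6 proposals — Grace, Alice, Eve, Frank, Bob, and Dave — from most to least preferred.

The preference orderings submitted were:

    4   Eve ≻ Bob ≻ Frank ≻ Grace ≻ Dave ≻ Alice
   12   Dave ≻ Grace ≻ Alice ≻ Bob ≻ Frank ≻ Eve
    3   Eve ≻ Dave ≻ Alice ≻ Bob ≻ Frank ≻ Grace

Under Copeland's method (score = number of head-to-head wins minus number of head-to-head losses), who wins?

Pairwise results:
  Grace vs Alice: Grace wins 16–3.
  Grace vs Eve: Grace wins 12–7.
  Grace vs Frank: Grace wins 12–7.
  Grace vs Bob: Grace wins 12–7.
  Grace vs Dave: Dave wins 15–4.
  Alice vs Eve: Alice wins 12–7.
  Alice vs Frank: Alice wins 15–4.
  Alice vs Bob: Alice wins 15–4.
  Alice vs Dave: Dave wins 19–0.
  Eve vs Frank: Frank wins 12–7.
  Eve vs Bob: Bob wins 12–7.
  Eve vs Dave: Dave wins 12–7.
  Frank vs Bob: Bob wins 19–0.
  Frank vs Dave: Dave wins 15–4.
  Bob vs Dave: Dave wins 15–4.
Copeland scores (wins − losses):
  Grace: 4 − 1 = 3
  Alice: 3 − 2 = 1
  Eve: 0 − 5 = -5
  Frank: 1 − 4 = -3
  Bob: 2 − 3 = -1
  Dave: 5 − 0 = 5
Dave has the best Copeland score.

Dave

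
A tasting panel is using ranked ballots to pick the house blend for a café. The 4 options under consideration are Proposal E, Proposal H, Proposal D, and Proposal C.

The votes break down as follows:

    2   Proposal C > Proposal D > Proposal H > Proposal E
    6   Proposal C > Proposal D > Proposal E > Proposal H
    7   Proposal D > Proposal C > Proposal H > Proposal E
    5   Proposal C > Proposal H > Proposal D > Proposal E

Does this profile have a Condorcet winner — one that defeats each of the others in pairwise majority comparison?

Yes

Head-to-head results (20 voters total):
Proposal E vs Proposal H: Proposal H wins 14–6.
Proposal E vs Proposal D: Proposal D wins 20–0.
Proposal E vs Proposal C: Proposal C wins 20–0.
Proposal H vs Proposal D: Proposal D wins 15–5.
Proposal H vs Proposal C: Proposal C wins 20–0.
Proposal D vs Proposal C: Proposal C wins 13–7.
Proposal C beats each rival — Proposal E (20–0), Proposal H (20–0), Proposal D (13–7) — so Proposal C is the Condorcet winner.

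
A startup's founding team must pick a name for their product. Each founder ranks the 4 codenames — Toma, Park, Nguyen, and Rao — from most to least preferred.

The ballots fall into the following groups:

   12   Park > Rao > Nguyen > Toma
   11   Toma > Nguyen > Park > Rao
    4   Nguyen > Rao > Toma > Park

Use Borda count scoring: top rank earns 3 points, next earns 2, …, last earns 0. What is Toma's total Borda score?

Borda scores:
  Toma: 12·0 + 11·3 + 4·1 = 37
  Park: 12·3 + 11·1 + 4·0 = 47
  Nguyen: 12·1 + 11·2 + 4·3 = 46
  Rao: 12·2 + 11·0 + 4·2 = 32

37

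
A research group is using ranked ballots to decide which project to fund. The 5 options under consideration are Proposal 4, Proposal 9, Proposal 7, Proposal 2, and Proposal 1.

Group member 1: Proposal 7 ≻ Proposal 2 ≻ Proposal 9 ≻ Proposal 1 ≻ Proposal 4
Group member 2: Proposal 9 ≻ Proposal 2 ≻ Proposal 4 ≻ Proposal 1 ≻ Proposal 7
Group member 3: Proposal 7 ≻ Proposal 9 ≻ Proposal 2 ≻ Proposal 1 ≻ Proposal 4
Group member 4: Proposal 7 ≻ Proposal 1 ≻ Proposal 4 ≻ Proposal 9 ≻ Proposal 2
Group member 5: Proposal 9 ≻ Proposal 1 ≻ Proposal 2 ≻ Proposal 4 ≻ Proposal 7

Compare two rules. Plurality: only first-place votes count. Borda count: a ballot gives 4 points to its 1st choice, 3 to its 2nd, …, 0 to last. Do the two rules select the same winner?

Plurality first-place counts: Proposal 4 0, Proposal 9 2, Proposal 7 3, Proposal 2 0, Proposal 1 0 → Proposal 7.
Borda totals: Proposal 4 5, Proposal 9 14, Proposal 7 12, Proposal 2 10, Proposal 1 9 → Proposal 9.
The two rules disagree: plurality picks Proposal 7, Borda picks Proposal 9.

No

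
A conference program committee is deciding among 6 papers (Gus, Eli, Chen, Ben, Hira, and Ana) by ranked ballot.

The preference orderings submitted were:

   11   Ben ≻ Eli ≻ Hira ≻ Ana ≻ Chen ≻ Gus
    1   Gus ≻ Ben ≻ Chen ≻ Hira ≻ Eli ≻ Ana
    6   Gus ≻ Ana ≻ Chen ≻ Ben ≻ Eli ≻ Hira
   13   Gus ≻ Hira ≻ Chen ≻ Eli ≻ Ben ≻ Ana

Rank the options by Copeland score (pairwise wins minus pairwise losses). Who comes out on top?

Gus

Pairwise results:
  Gus vs Eli: Gus wins 20–11.
  Gus vs Chen: Gus wins 20–11.
  Gus vs Ben: Gus wins 20–11.
  Gus vs Hira: Gus wins 20–11.
  Gus vs Ana: Gus wins 20–11.
  Eli vs Chen: Chen wins 20–11.
  Eli vs Ben: Ben wins 18–13.
  Eli vs Hira: Eli wins 17–14.
  Eli vs Ana: Eli wins 25–6.
  Chen vs Ben: Chen wins 19–12.
  Chen vs Hira: Hira wins 24–7.
  Chen vs Ana: Ana wins 17–14.
  Ben vs Hira: Ben wins 18–13.
  Ben vs Ana: Ben wins 25–6.
  Hira vs Ana: Hira wins 25–6.
Copeland scores (wins − losses):
  Gus: 5 − 0 = 5
  Eli: 2 − 3 = -1
  Chen: 2 − 3 = -1
  Ben: 3 − 2 = 1
  Hira: 2 − 3 = -1
  Ana: 1 − 4 = -3
Gus has the best Copeland score.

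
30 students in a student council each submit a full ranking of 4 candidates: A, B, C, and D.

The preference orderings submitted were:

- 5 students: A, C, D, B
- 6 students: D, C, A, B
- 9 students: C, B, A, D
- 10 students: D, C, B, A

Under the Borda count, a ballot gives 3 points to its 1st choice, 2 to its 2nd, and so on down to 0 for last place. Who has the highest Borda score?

Borda scores:
  A: 5·3 + 6·1 + 9·1 + 10·0 = 30
  B: 5·0 + 6·0 + 9·2 + 10·1 = 28
  C: 5·2 + 6·2 + 9·3 + 10·2 = 69
  D: 5·1 + 6·3 + 9·0 + 10·3 = 53
C has the highest total.

C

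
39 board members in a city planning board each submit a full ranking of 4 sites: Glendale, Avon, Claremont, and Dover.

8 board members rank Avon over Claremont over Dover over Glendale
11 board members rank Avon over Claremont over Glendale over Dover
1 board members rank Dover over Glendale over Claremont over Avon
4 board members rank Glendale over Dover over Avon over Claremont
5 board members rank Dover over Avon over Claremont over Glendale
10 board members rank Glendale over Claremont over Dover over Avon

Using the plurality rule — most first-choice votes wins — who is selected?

First-place vote totals:
  Glendale: 14
  Avon: 19
  Claremont: 0
  Dover: 6
Avon has the most first-place votes.

Avon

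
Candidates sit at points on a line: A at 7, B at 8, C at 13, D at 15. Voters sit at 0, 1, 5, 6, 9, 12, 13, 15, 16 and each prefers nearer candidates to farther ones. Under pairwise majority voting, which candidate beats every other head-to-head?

B

With single-peaked preferences on a line, the Condorcet winner is the candidate closest to the median voter.
The median voter (position 9) is closest to B at 8.
Check: B vs A — voters closer to B: 5 of 9.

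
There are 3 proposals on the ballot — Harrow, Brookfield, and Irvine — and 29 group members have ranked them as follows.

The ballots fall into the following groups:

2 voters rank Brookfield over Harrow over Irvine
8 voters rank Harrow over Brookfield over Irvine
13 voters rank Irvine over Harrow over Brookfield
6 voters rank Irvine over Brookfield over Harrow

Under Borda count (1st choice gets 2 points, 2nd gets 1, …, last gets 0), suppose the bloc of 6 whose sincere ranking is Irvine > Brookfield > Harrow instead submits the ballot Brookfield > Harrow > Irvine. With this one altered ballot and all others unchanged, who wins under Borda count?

Borda totals with the altered ballot: Harrow 37, Brookfield 24, Irvine 26.
The switch changes the winner from Irvine to Harrow.

Harrow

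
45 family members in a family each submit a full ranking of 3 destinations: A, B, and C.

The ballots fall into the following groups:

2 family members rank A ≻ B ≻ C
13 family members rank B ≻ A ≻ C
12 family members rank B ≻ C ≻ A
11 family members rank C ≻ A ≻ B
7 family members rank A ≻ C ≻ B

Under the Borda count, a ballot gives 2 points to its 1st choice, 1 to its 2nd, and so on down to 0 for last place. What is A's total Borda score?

42

Borda scores:
  A: 2·2 + 13·1 + 12·0 + 11·1 + 7·2 = 42
  B: 2·1 + 13·2 + 12·2 + 11·0 + 7·0 = 52
  C: 2·0 + 13·0 + 12·1 + 11·2 + 7·1 = 41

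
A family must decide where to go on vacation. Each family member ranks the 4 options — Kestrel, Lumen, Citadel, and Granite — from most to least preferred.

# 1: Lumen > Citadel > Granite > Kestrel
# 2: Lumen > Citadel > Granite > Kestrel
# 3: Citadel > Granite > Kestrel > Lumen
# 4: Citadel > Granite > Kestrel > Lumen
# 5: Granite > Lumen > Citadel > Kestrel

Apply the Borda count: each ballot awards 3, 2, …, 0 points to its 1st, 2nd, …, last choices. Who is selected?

Borda scores:
  Kestrel: 0 + 0 + 1 + 1 + 0 = 2
  Lumen: 3 + 3 + 0 + 0 + 2 = 8
  Citadel: 2 + 2 + 3 + 3 + 1 = 11
  Granite: 1 + 1 + 2 + 2 + 3 = 9
Citadel has the highest total.

Citadel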